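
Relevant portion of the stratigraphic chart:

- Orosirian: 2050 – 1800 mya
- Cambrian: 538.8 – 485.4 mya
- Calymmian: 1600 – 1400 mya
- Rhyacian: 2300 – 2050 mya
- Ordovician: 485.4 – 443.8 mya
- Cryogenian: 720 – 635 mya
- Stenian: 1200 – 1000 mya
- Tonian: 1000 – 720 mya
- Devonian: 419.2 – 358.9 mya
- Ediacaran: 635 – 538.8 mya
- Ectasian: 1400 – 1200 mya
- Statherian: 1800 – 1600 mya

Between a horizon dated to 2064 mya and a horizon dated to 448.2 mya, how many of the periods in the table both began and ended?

The older date is 2064 Ma and the younger is 448.2 Ma.
Periods with start < 2064 and end > 448.2 Ma: Orosirian (2050–1800), Statherian (1800–1600), Calymmian (1600–1400), Ectasian (1400–1200), Stenian (1200–1000), Tonian (1000–720), Cryogenian (720–635), Ediacaran (635–538.8), Cambrian (538.8–485.4).
That is 9 complete periods.

9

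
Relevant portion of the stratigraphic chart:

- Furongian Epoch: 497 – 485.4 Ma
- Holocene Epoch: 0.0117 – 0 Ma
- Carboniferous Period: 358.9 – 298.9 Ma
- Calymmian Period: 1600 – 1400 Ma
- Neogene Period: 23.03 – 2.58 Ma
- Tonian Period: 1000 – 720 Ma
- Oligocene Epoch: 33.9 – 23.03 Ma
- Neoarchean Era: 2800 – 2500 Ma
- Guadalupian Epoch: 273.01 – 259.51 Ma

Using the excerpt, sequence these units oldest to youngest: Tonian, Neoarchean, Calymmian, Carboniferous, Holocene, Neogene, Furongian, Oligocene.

Neoarchean, then Calymmian, then Tonian, then Furongian, then Carboniferous, then Oligocene, then Neogene, then Holocene

Sorting by start age (descending Ma, since larger Ma = older): Neoarchean start 2800, Calymmian start 1600, Tonian start 1000, Furongian start 497, Carboniferous start 358.9, Oligocene start 33.9, Neogene start 23.03, Holocene start 0.0117.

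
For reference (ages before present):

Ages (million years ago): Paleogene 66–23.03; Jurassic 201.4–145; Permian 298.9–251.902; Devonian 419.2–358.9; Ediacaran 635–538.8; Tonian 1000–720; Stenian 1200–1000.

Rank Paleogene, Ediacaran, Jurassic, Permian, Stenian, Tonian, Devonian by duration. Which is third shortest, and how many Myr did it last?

Jurassic, 56.4 million years

Durations: Paleogene 42.97; Ediacaran 96.2; Jurassic 56.4; Permian 46.998; Stenian 200; Tonian 280; Devonian 60.3 Myr.
Sorted shortest-first: Paleogene (42.97), Permian (46.998), Jurassic (56.4), Devonian (60.3), Ediacaran (96.2), Stenian (200), Tonian (280).
The third shortest is Jurassic at 56.4 Myr.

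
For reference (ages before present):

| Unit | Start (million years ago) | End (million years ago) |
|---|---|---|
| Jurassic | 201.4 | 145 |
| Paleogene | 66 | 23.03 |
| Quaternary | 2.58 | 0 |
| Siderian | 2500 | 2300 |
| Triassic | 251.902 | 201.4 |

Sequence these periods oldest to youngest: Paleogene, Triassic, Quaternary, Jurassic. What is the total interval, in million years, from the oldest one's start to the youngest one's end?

Triassic → Jurassic → Paleogene → Quaternary; total span 251.902 Myr

Start ages (Ma): Triassic 251.902, Jurassic 201.4, Paleogene 66, Quaternary 2.58.
Ordered oldest to youngest: Triassic, Jurassic, Paleogene, Quaternary.
Span = 251.902 − 0 = 251.902 Myr.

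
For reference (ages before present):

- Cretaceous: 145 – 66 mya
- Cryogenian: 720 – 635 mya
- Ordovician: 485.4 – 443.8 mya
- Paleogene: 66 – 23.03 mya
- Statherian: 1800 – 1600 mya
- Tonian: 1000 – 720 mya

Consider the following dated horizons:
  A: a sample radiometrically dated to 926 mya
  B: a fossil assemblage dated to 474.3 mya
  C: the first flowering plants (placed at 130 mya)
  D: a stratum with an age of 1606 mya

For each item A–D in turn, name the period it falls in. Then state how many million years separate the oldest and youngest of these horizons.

A — Tonian; B — Ordovician; C — Cretaceous; D — Statherian; span 1476 million years

Match each age against the start–end ranges in the excerpt: A = 926 Ma → Tonian (1000–720); B = 474.3 Ma → Ordovician (485.4–443.8); C = 130 Ma → Cretaceous (145–66); D = 1606 Ma → Statherian (1800–1600).
The largest age is 1606 Ma and the smallest is 130 Ma; their difference is 1476 Myr.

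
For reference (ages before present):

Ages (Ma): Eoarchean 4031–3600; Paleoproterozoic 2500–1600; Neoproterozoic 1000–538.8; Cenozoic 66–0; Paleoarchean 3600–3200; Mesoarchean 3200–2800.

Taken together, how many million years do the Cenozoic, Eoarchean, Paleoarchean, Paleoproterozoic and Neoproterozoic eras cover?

Each duration: Cenozoic = 66; Eoarchean = 431; Paleoarchean = 400; Paleoproterozoic = 900; Neoproterozoic = 461.2.
Sum: 66 + 431 + 400 + 900 + 461.2 = 2258.2 Myr.

2258.2 million years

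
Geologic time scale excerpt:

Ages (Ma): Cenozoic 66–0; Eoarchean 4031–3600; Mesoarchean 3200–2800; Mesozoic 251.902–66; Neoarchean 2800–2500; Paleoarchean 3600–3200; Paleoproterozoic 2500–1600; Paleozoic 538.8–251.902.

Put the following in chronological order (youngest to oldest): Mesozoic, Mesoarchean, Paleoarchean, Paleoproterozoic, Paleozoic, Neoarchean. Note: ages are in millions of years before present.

Mesozoic, Paleozoic, Paleoproterozoic, Neoarchean, Mesoarchean, Paleoarchean

Sorting by start age (ascending Ma, since larger Ma = older): Mesozoic began 251.902, Paleozoic began 538.8, Paleoproterozoic began 2500, Neoarchean began 2800, Mesoarchean began 3200, Paleoarchean began 3600.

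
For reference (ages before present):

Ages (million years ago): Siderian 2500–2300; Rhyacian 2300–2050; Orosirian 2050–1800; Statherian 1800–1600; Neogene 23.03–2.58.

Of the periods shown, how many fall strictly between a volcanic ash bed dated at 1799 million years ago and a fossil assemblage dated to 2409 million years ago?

2

The older date is 2409 Ma and the younger is 1799 Ma.
Periods with start < 2409 and end > 1799 Ma: Rhyacian (2300–2050), Orosirian (2050–1800).
That is 2 complete periods.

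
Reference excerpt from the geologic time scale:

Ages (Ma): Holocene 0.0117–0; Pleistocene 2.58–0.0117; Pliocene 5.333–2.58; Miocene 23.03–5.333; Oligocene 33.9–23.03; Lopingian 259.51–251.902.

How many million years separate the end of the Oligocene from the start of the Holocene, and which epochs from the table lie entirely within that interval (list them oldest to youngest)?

End of Oligocene = 23.03 Ma; start of Holocene = 0.0117 Ma.
Gap = 23.03 − 0.0117 = 23.0183 Myr.
Epochs wholly inside 23.03–0.0117 Ma: Miocene (23.03–5.333), Pliocene (5.333–2.58), Pleistocene (2.58–0.0117).

23.0183 million years; Miocene, Pliocene, Pleistocene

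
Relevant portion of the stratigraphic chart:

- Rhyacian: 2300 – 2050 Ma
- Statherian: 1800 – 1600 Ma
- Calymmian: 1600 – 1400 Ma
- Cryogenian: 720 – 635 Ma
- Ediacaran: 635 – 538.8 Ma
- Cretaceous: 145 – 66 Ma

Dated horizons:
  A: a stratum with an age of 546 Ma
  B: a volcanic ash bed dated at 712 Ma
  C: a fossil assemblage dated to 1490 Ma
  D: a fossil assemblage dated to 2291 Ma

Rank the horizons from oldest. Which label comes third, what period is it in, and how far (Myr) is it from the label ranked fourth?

Sorted oldest-first by Ma: D (2291), C (1490), B (712), A (546).
The third oldest is B at 712 Ma, which lies in 720–635 Ma: the Cryogenian.
The fourth oldest is A at 546 Ma; separation = |712 − 546| = 166 Myr.

B, in the Cryogenian; 166 million years to A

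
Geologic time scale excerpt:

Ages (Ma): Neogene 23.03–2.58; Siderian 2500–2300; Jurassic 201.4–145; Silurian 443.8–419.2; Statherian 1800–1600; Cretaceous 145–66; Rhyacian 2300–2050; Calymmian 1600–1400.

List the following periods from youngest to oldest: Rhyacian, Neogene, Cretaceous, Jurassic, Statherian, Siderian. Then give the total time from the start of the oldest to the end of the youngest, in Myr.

Start ages (Ma): Siderian 2500, Rhyacian 2300, Statherian 1800, Jurassic 201.4, Cretaceous 145, Neogene 23.03.
Ordered youngest to oldest: Neogene, Cretaceous, Jurassic, Statherian, Rhyacian, Siderian.
Span = 2500 − 2.58 = 2497.42 Myr.

Neogene → Cretaceous → Jurassic → Statherian → Rhyacian → Siderian; total span 2497.42 Myr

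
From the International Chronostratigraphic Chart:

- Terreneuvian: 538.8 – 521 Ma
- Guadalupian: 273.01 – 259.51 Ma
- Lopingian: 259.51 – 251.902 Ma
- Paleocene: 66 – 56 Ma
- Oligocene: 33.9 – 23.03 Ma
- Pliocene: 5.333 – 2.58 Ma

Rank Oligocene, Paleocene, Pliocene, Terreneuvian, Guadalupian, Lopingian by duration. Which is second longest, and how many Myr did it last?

Guadalupian, 13.5 million years

Start − end for each: Oligocene 33.9 − 23.03 = 10.87; Paleocene 66 − 56 = 10; Pliocene 5.333 − 2.58 = 2.753; Terreneuvian 538.8 − 521 = 17.8; Guadalupian 273.01 − 259.51 = 13.5; Lopingian 259.51 − 251.902 = 7.608.
Ranking these from longest: Terreneuvian > Guadalupian > Oligocene > Paleocene > Lopingian > Pliocene.
Position 2 in that ranking is Guadalupian, which lasted 13.5 Myr.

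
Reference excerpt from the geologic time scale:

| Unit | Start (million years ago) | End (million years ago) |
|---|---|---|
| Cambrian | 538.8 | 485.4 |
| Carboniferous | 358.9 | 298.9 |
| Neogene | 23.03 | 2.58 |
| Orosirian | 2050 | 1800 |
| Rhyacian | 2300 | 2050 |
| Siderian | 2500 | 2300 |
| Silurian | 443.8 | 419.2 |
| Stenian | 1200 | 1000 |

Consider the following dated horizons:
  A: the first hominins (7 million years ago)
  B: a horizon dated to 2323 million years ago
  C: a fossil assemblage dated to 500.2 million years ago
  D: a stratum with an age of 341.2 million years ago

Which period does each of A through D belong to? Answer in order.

A — Neogene; B — Siderian; C — Cambrian; D — Carboniferous

Match each age against the start–end ranges in the excerpt: A = 7 Ma → Neogene (23.03–2.58); B = 2323 Ma → Siderian (2500–2300); C = 500.2 Ma → Cambrian (538.8–485.4); D = 341.2 Ma → Carboniferous (358.9–298.9).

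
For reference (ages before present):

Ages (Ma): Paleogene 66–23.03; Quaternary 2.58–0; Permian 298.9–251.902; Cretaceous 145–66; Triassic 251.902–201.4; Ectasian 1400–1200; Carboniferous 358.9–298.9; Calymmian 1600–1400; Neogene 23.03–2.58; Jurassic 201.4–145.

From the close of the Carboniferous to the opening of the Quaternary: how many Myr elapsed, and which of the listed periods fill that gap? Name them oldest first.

End of Carboniferous = 298.9 Ma; start of Quaternary = 2.58 Ma.
Gap = 298.9 − 2.58 = 296.32 Myr.
Periods wholly inside 298.9–2.58 Ma: Permian (298.9–251.902), Triassic (251.902–201.4), Jurassic (201.4–145), Cretaceous (145–66), Paleogene (66–23.03), Neogene (23.03–2.58).

296.32 million years; Permian, Triassic, Jurassic, Cretaceous, Paleogene, Neogene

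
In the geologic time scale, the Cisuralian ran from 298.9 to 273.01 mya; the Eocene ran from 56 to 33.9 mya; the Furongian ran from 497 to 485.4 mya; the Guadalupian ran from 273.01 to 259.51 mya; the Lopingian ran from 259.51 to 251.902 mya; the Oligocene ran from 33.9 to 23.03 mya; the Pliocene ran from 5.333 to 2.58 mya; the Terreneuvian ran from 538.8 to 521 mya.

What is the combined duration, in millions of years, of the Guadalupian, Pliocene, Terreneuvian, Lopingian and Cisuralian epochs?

Each duration: Guadalupian = 13.5; Pliocene = 2.753; Terreneuvian = 17.8; Lopingian = 7.608; Cisuralian = 25.89.
Sum: 13.5 + 2.753 + 17.8 + 7.608 + 25.89 = 67.551 Myr.

67.551 million years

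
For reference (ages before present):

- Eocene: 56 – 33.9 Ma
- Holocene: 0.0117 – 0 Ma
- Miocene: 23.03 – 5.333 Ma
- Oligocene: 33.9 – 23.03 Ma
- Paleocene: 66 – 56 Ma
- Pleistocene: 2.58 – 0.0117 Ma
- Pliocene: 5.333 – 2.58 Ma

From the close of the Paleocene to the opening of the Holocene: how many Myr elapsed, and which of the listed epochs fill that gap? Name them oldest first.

The Paleocene closes at 56 Ma and the Holocene opens at 0.0117 Ma, so the interval is 56 − 0.0117 = 55.9883 Myr.
An epoch fits inside if it starts at or after 56 Ma and ends at or before 0.0117 Ma; oldest first that gives Eocene, Oligocene, Miocene, Pliocene, Pleistocene.

55.9883 million years; Eocene, Oligocene, Miocene, Pliocene, Pleistocene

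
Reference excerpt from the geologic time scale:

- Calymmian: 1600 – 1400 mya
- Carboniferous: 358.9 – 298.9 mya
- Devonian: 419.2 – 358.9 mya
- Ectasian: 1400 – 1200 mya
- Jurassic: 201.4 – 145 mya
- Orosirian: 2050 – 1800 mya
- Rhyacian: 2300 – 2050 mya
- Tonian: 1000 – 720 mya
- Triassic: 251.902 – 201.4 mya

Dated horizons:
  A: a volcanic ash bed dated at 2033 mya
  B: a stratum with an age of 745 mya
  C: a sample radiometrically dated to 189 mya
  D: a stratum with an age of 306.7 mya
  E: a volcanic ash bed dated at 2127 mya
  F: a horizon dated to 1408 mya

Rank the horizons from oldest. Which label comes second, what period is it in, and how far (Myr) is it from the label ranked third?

A, in the Orosirian; 625 million years to F

Larger Ma means older, so oldest first: E 2127 > A 2033 > F 1408 > B 745 > D 306.7 > C 189.
Counting 2 along gives A (2033 Ma); the excerpt puts that inside the Orosirian, 2050–1800 Ma.
Next in line is F (1408 Ma), and 2033 − 1408 = 625 Myr.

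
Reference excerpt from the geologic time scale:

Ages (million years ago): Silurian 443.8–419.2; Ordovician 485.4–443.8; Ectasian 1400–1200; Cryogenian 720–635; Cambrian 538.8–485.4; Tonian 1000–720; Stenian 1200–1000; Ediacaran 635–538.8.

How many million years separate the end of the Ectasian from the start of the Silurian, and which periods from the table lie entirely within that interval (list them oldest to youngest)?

End of Ectasian = 1200 Ma; start of Silurian = 443.8 Ma.
Gap = 1200 − 443.8 = 756.2 Myr.
Periods wholly inside 1200–443.8 Ma: Stenian (1200–1000), Tonian (1000–720), Cryogenian (720–635), Ediacaran (635–538.8), Cambrian (538.8–485.4), Ordovician (485.4–443.8).

756.2 million years; Stenian, Tonian, Cryogenian, Ediacaran, Cambrian, Ordovician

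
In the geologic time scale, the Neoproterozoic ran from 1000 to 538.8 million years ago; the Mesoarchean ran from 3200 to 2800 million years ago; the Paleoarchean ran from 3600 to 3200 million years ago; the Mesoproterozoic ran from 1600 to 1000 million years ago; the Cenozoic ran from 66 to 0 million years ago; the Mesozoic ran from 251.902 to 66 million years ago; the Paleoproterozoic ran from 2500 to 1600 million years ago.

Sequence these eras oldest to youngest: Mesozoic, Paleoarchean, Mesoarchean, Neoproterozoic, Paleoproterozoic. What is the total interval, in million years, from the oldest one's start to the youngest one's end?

Paleoarchean, Mesoarchean, Paleoproterozoic, Neoproterozoic, Mesozoic; total span 3534 Myr

From the excerpt: Mesozoic 251.902–66; Paleoarchean 3600–3200; Mesoarchean 3200–2800; Neoproterozoic 1000–538.8; Paleoproterozoic 2500–1600 (Ma).
Larger Ma is earlier, so the oldest is Paleoarchean and the youngest is Mesozoic; oldest to youngest: Paleoarchean, Mesoarchean, Paleoproterozoic, Neoproterozoic, Mesozoic.
Oldest start 3600 minus youngest end 66 gives 3534 Myr overall.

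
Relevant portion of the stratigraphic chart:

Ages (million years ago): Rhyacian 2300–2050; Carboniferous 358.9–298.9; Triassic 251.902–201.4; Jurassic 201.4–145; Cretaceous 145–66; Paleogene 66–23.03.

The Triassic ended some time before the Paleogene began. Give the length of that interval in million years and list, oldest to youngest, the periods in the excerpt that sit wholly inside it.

End of Triassic = 201.4 Ma; start of Paleogene = 66 Ma.
Gap = 201.4 − 66 = 135.4 Myr.
Periods wholly inside 201.4–66 Ma: Jurassic (201.4–145), Cretaceous (145–66).

135.4 million years; Jurassic, Cretaceous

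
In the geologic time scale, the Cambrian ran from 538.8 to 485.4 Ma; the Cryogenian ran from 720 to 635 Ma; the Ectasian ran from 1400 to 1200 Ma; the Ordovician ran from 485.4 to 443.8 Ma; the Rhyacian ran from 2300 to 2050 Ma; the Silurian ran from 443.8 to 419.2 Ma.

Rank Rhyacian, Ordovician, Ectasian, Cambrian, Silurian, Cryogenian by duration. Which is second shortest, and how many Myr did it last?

Ordovician, 41.6 million years

Durations: Rhyacian 250; Ordovician 41.6; Ectasian 200; Cambrian 53.4; Silurian 24.6; Cryogenian 85 Myr.
Sorted shortest-first: Silurian (24.6), Ordovician (41.6), Cambrian (53.4), Cryogenian (85), Ectasian (200), Rhyacian (250).
The second shortest is Ordovician at 41.6 Myr.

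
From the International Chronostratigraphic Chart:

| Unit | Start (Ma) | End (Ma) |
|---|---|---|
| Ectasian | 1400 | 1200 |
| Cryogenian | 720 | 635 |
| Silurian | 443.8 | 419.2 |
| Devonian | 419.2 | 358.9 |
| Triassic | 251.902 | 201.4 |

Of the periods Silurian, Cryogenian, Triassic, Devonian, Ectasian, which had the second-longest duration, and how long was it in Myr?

Cryogenian, 85 million years

Start − end for each: Silurian 443.8 − 419.2 = 24.6; Cryogenian 720 − 635 = 85; Triassic 251.902 − 201.4 = 50.502; Devonian 419.2 − 358.9 = 60.3; Ectasian 1400 − 1200 = 200.
Ranking these from longest: Ectasian > Cryogenian > Devonian > Triassic > Silurian.
Position 2 in that ranking is Cryogenian, which lasted 85 Myr.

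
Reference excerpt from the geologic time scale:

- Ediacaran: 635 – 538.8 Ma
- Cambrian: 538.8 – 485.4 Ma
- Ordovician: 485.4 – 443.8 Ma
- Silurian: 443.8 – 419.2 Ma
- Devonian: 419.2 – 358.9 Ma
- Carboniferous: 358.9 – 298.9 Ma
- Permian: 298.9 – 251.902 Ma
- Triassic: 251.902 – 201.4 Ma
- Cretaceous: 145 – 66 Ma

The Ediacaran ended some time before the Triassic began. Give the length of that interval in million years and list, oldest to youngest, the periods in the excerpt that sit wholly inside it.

286.898 million years; Cambrian, Ordovician, Silurian, Devonian, Carboniferous, Permian

End of Ediacaran = 538.8 Ma; start of Triassic = 251.902 Ma.
Gap = 538.8 − 251.902 = 286.898 Myr.
Periods wholly inside 538.8–251.902 Ma: Cambrian (538.8–485.4), Ordovician (485.4–443.8), Silurian (443.8–419.2), Devonian (419.2–358.9), Carboniferous (358.9–298.9), Permian (298.9–251.902).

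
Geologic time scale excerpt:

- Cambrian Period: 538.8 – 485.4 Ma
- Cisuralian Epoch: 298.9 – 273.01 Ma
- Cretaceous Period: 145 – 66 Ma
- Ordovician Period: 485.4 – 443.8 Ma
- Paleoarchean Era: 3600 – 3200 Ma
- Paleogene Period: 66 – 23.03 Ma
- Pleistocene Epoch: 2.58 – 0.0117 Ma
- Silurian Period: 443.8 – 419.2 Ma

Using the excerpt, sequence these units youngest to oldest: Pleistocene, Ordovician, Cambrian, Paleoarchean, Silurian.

Read off each span (Ma): Pleistocene 2.58–0.0117; Ordovician 485.4–443.8; Cambrian 538.8–485.4; Paleoarchean 3600–3200; Silurian 443.8–419.2.
Larger Ma is older, so oldest→youngest is Paleoarchean, Cambrian, Ordovician, Silurian, Pleistocene; reverse it for youngest→oldest.

Pleistocene, then Silurian, then Ordovician, then Cambrian, then Paleoarchean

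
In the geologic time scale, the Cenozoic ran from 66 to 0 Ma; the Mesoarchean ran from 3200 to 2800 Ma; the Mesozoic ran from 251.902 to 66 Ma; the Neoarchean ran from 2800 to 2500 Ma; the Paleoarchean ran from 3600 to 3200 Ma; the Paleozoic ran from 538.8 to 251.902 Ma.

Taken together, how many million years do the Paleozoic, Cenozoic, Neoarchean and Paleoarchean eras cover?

Duration is start − end for each: (538.8 − 251.902) + (66 − 0) + (2800 − 2500) + (3600 − 3200).
That is 286.898 + 66 + 300 + 400, which totals 1052.898 million years.

1052.898 million years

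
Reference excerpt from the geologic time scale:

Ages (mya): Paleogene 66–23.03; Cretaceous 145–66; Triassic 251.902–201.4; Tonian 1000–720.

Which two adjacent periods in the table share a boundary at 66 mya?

Cretaceous and Paleogene

The Cretaceous ends at 66 mya and the Paleogene begins at 66 mya, so they share that boundary.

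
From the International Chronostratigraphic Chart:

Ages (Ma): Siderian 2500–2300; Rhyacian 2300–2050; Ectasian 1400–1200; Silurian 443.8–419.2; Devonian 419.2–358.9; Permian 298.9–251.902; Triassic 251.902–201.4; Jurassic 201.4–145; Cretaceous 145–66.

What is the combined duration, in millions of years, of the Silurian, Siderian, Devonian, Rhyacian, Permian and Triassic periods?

Duration is start − end for each: (443.8 − 419.2) + (2500 − 2300) + (419.2 − 358.9) + (2300 − 2050) + (298.9 − 251.902) + (251.902 − 201.4).
That is 24.6 + 200 + 60.3 + 250 + 46.998 + 50.502, which totals 632.4 million years.

632.4 million years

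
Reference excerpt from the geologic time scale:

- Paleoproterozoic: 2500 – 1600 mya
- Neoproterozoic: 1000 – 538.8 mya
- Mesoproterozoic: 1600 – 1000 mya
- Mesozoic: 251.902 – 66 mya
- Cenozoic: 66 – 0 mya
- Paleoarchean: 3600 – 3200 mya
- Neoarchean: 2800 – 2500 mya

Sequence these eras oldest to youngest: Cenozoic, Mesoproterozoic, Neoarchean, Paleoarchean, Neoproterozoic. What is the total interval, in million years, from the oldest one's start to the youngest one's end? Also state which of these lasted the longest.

Start ages (Ma): Paleoarchean 3600, Neoarchean 2800, Mesoproterozoic 1600, Neoproterozoic 1000, Cenozoic 66.
Ordered oldest to youngest: Paleoarchean, Neoarchean, Mesoproterozoic, Neoproterozoic, Cenozoic.
Span = 3600 − 0 = 3600 Myr.
Durations: Cenozoic 66, Paleoarchean 400, Neoproterozoic 461.2, Mesoproterozoic 600, Neoarchean 300 → longest is Mesoproterozoic (600 Myr).

Paleoarchean → Neoarchean → Mesoproterozoic → Neoproterozoic → Cenozoic; total span 3600 Myr; longest is Mesoproterozoic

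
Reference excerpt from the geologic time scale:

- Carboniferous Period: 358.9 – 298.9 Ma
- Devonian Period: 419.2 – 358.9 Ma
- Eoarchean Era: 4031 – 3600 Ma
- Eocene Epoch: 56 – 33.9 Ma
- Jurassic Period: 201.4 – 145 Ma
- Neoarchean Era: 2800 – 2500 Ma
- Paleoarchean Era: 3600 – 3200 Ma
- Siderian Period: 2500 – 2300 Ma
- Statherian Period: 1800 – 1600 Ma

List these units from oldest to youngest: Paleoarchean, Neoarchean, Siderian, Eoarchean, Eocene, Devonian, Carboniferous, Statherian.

The oldest of these is Eoarchean (starts 4031 Ma) and the youngest is Eocene (ends 33.9 Ma).
In between, by decreasing start age: Paleoarchean (3600), Neoarchean (2800), Siderian (2500), Statherian (1800), Devonian (419.2), Carboniferous (358.9).

Eoarchean, Paleoarchean, Neoarchean, Siderian, Statherian, Devonian, Carboniferous, Eocene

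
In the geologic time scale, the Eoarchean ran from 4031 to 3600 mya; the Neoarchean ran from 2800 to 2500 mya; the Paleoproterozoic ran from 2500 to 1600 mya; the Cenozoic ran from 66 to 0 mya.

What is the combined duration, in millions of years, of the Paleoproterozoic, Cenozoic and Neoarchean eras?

Duration is start − end for each: (2500 − 1600) + (66 − 0) + (2800 − 2500).
That is 900 + 66 + 300, which totals 1266 million years.

1266 million years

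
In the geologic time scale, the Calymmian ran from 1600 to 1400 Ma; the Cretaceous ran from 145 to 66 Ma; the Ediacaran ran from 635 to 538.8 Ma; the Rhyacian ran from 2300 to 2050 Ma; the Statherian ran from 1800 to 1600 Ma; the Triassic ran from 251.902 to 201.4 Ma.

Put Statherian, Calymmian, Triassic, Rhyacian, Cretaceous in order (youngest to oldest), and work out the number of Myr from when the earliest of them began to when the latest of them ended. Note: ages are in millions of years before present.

Cretaceous, Triassic, Calymmian, Statherian, Rhyacian; total span 2234 Myr

From the excerpt: Statherian 1800–1600; Calymmian 1600–1400; Triassic 251.902–201.4; Rhyacian 2300–2050; Cretaceous 145–66 (Ma).
Larger Ma is earlier, so the oldest is Rhyacian and the youngest is Cretaceous; youngest to oldest: Cretaceous, Triassic, Calymmian, Statherian, Rhyacian.
Oldest start 2300 minus youngest end 66 gives 2234 Myr overall.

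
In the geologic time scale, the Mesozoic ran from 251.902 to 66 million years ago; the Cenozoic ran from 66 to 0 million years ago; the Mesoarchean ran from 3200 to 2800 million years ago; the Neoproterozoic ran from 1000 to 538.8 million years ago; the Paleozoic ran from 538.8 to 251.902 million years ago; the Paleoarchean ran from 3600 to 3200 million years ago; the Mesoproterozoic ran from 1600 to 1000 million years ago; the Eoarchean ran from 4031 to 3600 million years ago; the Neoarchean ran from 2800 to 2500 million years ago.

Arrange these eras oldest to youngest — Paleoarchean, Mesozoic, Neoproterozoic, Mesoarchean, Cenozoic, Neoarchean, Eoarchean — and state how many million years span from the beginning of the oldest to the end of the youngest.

Eoarchean → Paleoarchean → Mesoarchean → Neoarchean → Neoproterozoic → Mesozoic → Cenozoic; total span 4031 Myr

Start ages (Ma): Eoarchean 4031, Paleoarchean 3600, Mesoarchean 3200, Neoarchean 2800, Neoproterozoic 1000, Mesozoic 251.902, Cenozoic 66.
Ordered oldest to youngest: Eoarchean, Paleoarchean, Mesoarchean, Neoarchean, Neoproterozoic, Mesozoic, Cenozoic.
Span = 4031 − 0 = 4031 Myr.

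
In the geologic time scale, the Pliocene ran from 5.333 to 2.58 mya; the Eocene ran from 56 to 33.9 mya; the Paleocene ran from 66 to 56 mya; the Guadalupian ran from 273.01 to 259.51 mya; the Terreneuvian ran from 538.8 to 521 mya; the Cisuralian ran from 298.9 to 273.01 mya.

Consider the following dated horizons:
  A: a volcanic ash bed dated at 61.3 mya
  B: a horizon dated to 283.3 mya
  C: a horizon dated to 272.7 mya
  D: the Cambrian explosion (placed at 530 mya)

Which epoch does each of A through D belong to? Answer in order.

A — Paleocene; B — Cisuralian; C — Guadalupian; D — Terreneuvian

Match each age against the start–end ranges in the excerpt: A = 61.3 Ma → Paleocene (66–56); B = 283.3 Ma → Cisuralian (298.9–273.01); C = 272.7 Ma → Guadalupian (273.01–259.51); D = 530 Ma → Terreneuvian (538.8–521).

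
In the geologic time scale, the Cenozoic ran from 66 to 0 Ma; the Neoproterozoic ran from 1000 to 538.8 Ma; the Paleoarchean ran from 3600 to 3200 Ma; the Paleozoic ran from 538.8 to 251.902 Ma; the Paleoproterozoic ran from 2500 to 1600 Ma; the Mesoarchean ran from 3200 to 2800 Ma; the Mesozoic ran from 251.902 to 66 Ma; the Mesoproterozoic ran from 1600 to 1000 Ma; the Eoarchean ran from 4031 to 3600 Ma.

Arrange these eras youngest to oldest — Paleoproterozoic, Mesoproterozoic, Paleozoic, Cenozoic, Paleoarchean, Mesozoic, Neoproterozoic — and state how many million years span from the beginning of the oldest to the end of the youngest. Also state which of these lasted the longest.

Cenozoic, Mesozoic, Paleozoic, Neoproterozoic, Mesoproterozoic, Paleoproterozoic, Paleoarchean; total span 3600 Myr; longest is Paleoproterozoic

Start ages (Ma): Paleoarchean 3600, Paleoproterozoic 2500, Mesoproterozoic 1600, Neoproterozoic 1000, Paleozoic 538.8, Mesozoic 251.902, Cenozoic 66.
Ordered youngest to oldest: Cenozoic, Mesozoic, Paleozoic, Neoproterozoic, Mesoproterozoic, Paleoproterozoic, Paleoarchean.
Span = 3600 − 0 = 3600 Myr.
Durations: Paleozoic 286.898, Neoproterozoic 461.2, Cenozoic 66, Mesoproterozoic 600, Mesozoic 185.902, Paleoproterozoic 900, Paleoarchean 400 → longest is Paleoproterozoic (900 Myr).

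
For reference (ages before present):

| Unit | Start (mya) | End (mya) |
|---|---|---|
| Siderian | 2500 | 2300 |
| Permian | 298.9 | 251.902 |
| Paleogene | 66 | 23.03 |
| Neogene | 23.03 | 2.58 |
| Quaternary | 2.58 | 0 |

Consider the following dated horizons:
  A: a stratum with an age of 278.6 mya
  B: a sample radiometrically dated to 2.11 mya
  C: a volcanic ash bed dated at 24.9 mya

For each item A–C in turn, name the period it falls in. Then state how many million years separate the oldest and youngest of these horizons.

Match each age against the start–end ranges in the excerpt: A = 278.6 Ma → Permian (298.9–251.902); B = 2.11 Ma → Quaternary (2.58–0); C = 24.9 Ma → Paleogene (66–23.03).
The largest age is 278.6 Ma and the smallest is 2.11 Ma; their difference is 276.49 Myr.

A — Permian; B — Quaternary; C — Paleogene; span 276.49 million years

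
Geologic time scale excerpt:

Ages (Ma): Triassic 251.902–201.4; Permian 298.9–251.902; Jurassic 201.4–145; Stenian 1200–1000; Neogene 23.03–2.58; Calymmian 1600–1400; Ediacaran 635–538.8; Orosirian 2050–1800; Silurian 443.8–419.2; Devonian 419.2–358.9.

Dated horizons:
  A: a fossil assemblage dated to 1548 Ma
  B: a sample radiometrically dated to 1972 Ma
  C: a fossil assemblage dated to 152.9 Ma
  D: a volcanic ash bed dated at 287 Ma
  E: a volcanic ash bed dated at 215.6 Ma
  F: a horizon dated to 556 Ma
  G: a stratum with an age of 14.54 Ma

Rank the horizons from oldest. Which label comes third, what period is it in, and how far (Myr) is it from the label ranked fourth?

Sorted oldest-first by Ma: B (1972), A (1548), F (556), D (287), E (215.6), C (152.9), G (14.54).
The third oldest is F at 556 Ma, which lies in 635–538.8 Ma: the Ediacaran.
The fourth oldest is D at 287 Ma; separation = |556 − 287| = 269 Myr.

F, in the Ediacaran; 269 million years to D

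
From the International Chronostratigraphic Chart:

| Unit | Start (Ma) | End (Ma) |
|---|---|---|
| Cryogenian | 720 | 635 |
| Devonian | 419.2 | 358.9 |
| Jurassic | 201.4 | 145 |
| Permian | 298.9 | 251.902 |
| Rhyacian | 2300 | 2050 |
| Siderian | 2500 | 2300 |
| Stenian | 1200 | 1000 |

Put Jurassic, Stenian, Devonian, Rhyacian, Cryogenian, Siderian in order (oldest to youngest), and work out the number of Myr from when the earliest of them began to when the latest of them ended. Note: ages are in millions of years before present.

Siderian → Rhyacian → Stenian → Cryogenian → Devonian → Jurassic; total span 2355 Myr

From the excerpt: Jurassic 201.4–145; Stenian 1200–1000; Devonian 419.2–358.9; Rhyacian 2300–2050; Cryogenian 720–635; Siderian 2500–2300 (Ma).
Larger Ma is earlier, so the oldest is Siderian and the youngest is Jurassic; oldest to youngest: Siderian, Rhyacian, Stenian, Cryogenian, Devonian, Jurassic.
Oldest start 2500 minus youngest end 145 gives 2355 Myr overall.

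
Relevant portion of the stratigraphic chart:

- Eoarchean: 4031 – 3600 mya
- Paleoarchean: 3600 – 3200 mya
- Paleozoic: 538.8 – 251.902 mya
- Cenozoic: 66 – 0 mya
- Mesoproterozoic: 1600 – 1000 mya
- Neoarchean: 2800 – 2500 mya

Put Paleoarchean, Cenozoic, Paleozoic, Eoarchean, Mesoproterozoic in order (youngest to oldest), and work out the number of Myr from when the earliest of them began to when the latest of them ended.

Start ages (Ma): Eoarchean 4031, Paleoarchean 3600, Mesoproterozoic 1600, Paleozoic 538.8, Cenozoic 66.
Ordered youngest to oldest: Cenozoic, Paleozoic, Mesoproterozoic, Paleoarchean, Eoarchean.
Span = 4031 − 0 = 4031 Myr.

Cenozoic → Paleozoic → Mesoproterozoic → Paleoarchean → Eoarchean; total span 4031 Myr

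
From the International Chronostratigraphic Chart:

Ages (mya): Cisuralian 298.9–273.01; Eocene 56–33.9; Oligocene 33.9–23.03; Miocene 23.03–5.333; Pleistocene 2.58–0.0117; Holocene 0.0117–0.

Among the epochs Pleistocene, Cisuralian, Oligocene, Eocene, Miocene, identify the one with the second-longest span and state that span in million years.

Start − end for each: Pleistocene 2.58 − 0.0117 = 2.5683; Cisuralian 298.9 − 273.01 = 25.89; Oligocene 33.9 − 23.03 = 10.87; Eocene 56 − 33.9 = 22.1; Miocene 23.03 − 5.333 = 17.697.
Ranking these from longest: Cisuralian > Eocene > Miocene > Oligocene > Pleistocene.
Position 2 in that ranking is Eocene, which lasted 22.1 Myr.

Eocene, 22.1 million years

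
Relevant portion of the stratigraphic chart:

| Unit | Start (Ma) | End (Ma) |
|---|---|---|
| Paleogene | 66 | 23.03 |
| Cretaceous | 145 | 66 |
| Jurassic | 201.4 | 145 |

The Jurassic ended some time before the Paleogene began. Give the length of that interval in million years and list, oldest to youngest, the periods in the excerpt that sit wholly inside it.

End of Jurassic = 145 Ma; start of Paleogene = 66 Ma.
Gap = 145 − 66 = 79 Myr.
Periods wholly inside 145–66 Ma: Cretaceous (145–66).

79 million years; Cretaceous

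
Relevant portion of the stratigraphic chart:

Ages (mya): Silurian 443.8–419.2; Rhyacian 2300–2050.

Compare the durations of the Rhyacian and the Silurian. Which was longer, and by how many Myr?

Rhyacian, by 225.4 million years

Rhyacian: 2300 − 2050 = 250 Myr.
Silurian: 443.8 − 419.2 = 24.6 Myr.
Difference: 250 − 24.6 = 225.4 Myr, so the Rhyacian was longer.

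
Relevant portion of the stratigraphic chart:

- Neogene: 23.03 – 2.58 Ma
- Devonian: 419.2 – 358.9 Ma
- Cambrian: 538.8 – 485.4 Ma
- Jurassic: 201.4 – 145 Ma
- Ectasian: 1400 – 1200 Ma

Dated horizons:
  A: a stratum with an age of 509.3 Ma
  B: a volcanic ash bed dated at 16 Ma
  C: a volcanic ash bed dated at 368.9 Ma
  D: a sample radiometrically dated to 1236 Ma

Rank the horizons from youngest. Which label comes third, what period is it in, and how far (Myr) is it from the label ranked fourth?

A, in the Cambrian; 726.7 million years to D

Smaller Ma means younger, so youngest first: B 16 < C 368.9 < A 509.3 < D 1236.
Counting 3 along gives A (509.3 Ma); the excerpt puts that inside the Cambrian, 538.8–485.4 Ma.
Next in line is D (1236 Ma), and 1236 − 509.3 = 726.7 Myr.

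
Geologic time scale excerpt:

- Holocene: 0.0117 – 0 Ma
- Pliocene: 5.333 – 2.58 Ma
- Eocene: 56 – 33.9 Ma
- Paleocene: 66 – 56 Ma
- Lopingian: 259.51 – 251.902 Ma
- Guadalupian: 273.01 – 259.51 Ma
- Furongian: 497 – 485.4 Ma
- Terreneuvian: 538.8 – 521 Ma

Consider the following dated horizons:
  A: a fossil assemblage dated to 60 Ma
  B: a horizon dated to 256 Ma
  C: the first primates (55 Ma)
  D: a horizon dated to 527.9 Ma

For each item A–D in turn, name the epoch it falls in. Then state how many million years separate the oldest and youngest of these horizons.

Match each age against the start–end ranges in the excerpt: A = 60 Ma → Paleocene (66–56); B = 256 Ma → Lopingian (259.51–251.902); C = 55 Ma → Eocene (56–33.9); D = 527.9 Ma → Terreneuvian (538.8–521).
The largest age is 527.9 Ma and the smallest is 55 Ma; their difference is 472.9 Myr.

A — Paleocene; B — Lopingian; C — Eocene; D — Terreneuvian; span 472.9 million years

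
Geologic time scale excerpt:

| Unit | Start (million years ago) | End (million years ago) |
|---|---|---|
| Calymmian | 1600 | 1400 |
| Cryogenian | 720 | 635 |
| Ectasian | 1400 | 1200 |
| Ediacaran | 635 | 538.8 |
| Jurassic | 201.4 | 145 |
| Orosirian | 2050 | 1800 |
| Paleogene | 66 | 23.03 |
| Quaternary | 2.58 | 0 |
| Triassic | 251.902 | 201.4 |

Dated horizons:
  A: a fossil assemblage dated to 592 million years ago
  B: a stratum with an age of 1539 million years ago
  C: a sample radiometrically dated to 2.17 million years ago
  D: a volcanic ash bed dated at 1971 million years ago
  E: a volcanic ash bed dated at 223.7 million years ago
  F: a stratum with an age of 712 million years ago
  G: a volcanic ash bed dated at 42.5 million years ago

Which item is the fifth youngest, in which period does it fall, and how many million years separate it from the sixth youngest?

F, in the Cryogenian; 827 million years to B

Smaller Ma means younger, so youngest first: C 2.17 < G 42.5 < E 223.7 < A 592 < F 712 < B 1539 < D 1971.
Counting 5 along gives F (712 Ma); the excerpt puts that inside the Cryogenian, 720–635 Ma.
Next in line is B (1539 Ma), and 1539 − 712 = 827 Myr.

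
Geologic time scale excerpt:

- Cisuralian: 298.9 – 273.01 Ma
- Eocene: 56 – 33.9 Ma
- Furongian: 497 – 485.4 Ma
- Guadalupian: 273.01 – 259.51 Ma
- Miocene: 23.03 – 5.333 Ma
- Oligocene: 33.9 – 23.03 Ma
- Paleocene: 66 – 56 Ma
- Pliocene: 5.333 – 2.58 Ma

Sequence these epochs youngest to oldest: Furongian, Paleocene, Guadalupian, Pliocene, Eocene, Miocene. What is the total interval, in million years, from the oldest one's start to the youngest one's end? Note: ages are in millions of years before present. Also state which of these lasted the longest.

Start ages (Ma): Furongian 497, Guadalupian 273.01, Paleocene 66, Eocene 56, Miocene 23.03, Pliocene 5.333.
Ordered youngest to oldest: Pliocene, Miocene, Eocene, Paleocene, Guadalupian, Furongian.
Span = 497 − 2.58 = 494.42 Myr.
Durations: Furongian 11.6, Pliocene 2.753, Guadalupian 13.5, Miocene 17.697, Paleocene 10, Eocene 22.1 → longest is Eocene (22.1 Myr).

Pliocene → Miocene → Eocene → Paleocene → Guadalupian → Furongian; total span 494.42 Myr; longest is Eocene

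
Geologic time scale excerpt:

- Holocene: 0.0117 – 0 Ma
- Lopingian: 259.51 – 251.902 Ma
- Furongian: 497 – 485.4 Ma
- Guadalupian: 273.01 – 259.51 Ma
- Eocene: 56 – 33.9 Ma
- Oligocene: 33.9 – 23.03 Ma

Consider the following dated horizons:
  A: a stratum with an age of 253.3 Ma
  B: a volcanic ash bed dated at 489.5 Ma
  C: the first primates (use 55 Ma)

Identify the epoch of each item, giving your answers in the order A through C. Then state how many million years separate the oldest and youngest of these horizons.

A: 253.3 Ma lies in 259.51–251.902 Ma, so Lopingian.
B: 489.5 Ma lies in 497–485.4 Ma, so Furongian.
C: 55 Ma lies in 56–33.9 Ma, so Eocene.
Oldest = 489.5 Ma, youngest = 55 Ma → span 434.5 Myr.

A — Lopingian; B — Furongian; C — Eocene; span 434.5 million years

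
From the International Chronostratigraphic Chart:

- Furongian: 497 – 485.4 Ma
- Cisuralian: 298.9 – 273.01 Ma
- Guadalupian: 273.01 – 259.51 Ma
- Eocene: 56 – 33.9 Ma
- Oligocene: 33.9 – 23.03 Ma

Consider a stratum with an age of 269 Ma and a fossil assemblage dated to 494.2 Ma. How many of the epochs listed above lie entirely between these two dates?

1

494.2 Ma sits inside the Furongian (497–485.4) and 269 Ma inside the Guadalupian (273.01–259.51); neither of those is wholly between the two dates.
The listed epochs lying completely between them are Cisuralian — 1 in all.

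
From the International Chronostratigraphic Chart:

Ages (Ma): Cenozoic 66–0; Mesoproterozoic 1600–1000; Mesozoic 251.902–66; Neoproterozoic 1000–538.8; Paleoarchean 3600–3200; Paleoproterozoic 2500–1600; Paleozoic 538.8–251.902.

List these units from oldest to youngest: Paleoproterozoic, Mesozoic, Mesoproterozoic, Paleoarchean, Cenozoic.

Paleoarchean, then Paleoproterozoic, then Mesoproterozoic, then Mesozoic, then Cenozoic

The oldest of these is Paleoarchean (starts 3600 Ma) and the youngest is Cenozoic (ends 0 Ma).
In between, by decreasing start age: Paleoproterozoic (2500), Mesoproterozoic (1600), Mesozoic (251.902).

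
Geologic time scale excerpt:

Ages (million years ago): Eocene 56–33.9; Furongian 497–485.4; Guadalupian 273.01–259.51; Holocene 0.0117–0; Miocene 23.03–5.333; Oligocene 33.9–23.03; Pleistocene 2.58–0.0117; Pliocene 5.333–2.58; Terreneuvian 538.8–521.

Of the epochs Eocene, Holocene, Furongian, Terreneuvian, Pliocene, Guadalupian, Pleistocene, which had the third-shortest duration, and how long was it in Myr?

Durations: Eocene 22.1; Holocene 0.0117; Furongian 11.6; Terreneuvian 17.8; Pliocene 2.753; Guadalupian 13.5; Pleistocene 2.5683 Myr.
Sorted shortest-first: Holocene (0.0117), Pleistocene (2.5683), Pliocene (2.753), Furongian (11.6), Guadalupian (13.5), Terreneuvian (17.8), Eocene (22.1).
The third shortest is Pliocene at 2.753 Myr.

Pliocene, 2.753 million years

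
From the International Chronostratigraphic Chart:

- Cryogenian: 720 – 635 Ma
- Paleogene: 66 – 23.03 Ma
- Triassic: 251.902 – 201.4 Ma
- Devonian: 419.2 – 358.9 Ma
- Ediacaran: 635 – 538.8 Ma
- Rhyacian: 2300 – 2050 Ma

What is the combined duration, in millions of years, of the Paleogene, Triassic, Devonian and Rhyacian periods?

403.772 million years

Duration is start − end for each: (66 − 23.03) + (251.902 − 201.4) + (419.2 − 358.9) + (2300 − 2050).
That is 42.97 + 50.502 + 60.3 + 250, which totals 403.772 million years.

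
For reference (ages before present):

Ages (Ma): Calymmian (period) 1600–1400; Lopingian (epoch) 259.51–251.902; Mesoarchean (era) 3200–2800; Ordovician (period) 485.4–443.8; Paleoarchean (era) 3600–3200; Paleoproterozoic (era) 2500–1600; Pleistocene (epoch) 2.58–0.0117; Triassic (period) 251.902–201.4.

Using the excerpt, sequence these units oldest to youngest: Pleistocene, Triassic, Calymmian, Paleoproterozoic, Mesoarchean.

Mesoarchean, then Paleoproterozoic, then Calymmian, then Triassic, then Pleistocene

Sorting by start age (descending Ma, since larger Ma = older): Mesoarchean start 3200, Paleoproterozoic start 2500, Calymmian start 1600, Triassic start 251.902, Pleistocene start 2.58.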